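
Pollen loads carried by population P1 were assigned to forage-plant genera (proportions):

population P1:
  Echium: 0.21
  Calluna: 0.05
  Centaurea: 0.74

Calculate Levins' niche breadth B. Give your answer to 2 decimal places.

Σpᵢ² = 0.21² + 0.05² + 0.74² = 0.0441 + 0.0025 + 0.5476 = 0.5942
B = 1 / 0.5942 = 1.6829

1.68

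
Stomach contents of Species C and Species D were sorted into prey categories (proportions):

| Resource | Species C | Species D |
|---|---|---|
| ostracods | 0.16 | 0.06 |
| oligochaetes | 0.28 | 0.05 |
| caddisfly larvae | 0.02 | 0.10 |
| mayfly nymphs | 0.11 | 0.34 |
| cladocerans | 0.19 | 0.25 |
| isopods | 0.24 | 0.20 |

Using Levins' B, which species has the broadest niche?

Σp_Cᵢ² = 0.16² + 0.28² + 0.02² + 0.11² + 0.19² + 0.24² = 0.0256 + 0.0784 + 0.0004 + 0.0121 + 0.0361 + 0.0576 = 0.2102
B_C = 1 / 0.2102 = 4.7574
Σp_Dᵢ² = 0.06² + 0.05² + 0.10² + 0.34² + 0.25² + 0.20² = 0.0036 + 0.0025 + 0.0100 + 0.1156 + 0.0625 + 0.0400 = 0.2342
B_D = 1 / 0.2342 = 4.2699
Highest B → broadest niche (most generalist): Species C (B = 4.76).

Species C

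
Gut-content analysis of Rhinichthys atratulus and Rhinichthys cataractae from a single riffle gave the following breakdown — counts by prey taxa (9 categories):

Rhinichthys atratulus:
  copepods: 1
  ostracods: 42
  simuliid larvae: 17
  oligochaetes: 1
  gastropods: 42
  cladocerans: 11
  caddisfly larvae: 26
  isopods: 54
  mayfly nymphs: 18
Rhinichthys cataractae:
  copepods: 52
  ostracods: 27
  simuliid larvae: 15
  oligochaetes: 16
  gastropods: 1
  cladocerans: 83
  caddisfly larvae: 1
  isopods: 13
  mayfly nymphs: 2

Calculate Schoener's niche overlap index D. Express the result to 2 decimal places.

Proportions for Rhinichthys atratulus (n=212): 1/212=0.0047, 42/212=0.1981, 17/212=0.0802, 1/212=0.0047, 42/212=0.1981, 11/212=0.0519, 26/212=0.1226, 54/212=0.2547, 18/212=0.0849
Proportions for Rhinichthys cataractae (n=210): 52/210=0.2476, 27/210=0.1286, 15/210=0.0714, 16/210=0.0762, 1/210=0.0048, 83/210=0.3952, 1/210=0.0048, 13/210=0.0619, 2/210=0.0095
Σ|p₁ᵢ − p₂ᵢ| = 0.2429 + 0.0695 + 0.0088 + 0.0715 + 0.1933 + 0.3433 + 0.1178 + 0.1928 + 0.0754 = 1.3153
D = 1 − ½ × 1.3153 = 1 − 0.65765 = 0.34235

0.34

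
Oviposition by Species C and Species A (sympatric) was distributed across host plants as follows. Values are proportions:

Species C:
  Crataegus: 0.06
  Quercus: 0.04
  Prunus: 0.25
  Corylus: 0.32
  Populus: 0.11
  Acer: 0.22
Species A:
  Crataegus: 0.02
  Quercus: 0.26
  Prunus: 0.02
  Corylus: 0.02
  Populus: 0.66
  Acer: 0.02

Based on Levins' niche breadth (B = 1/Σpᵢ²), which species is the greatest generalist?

Species C

Σp_Cᵢ² = 0.06² + 0.04² + 0.25² + 0.32² + 0.11² + 0.22² = 0.0036 + 0.0016 + 0.0625 + 0.1024 + 0.0121 + 0.0484 = 0.2306
B_C = 1 / 0.2306 = 4.3365
Σp_Aᵢ² = 0.02² + 0.26² + 0.02² + 0.02² + 0.66² + 0.02² = 0.0004 + 0.0676 + 0.0004 + 0.0004 + 0.4356 + 0.0004 = 0.5048
B_A = 1 / 0.5048 = 1.9810
Highest B → broadest niche (most generalist): Species C (B = 4.34).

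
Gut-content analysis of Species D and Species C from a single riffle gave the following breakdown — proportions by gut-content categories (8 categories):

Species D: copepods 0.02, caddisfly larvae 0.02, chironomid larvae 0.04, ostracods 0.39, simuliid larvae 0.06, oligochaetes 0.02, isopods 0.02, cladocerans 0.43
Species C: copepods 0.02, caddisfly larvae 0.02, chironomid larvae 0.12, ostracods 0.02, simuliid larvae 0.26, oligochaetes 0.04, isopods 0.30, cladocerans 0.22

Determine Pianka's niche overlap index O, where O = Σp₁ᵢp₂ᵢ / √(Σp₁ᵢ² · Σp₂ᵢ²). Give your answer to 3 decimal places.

0.471

Σ p₁ᵢp₂ᵢ = 0.0004 + 0.0004 + 0.0048 + 0.0078 + 0.0156 + 0.0008 + 0.0060 + 0.0946 = 0.1304
Σp_1ᵢ² = 0.02² + 0.02² + 0.04² + 0.39² + 0.06² + 0.02² + 0.02² + 0.43² = 0.0004 + 0.0004 + 0.0016 + 0.1521 + 0.0036 + 0.0004 + 0.0004 + 0.1849 = 0.3438
Σp_2ᵢ² = 0.02² + 0.02² + 0.12² + 0.02² + 0.26² + 0.04² + 0.30² + 0.22² = 0.0004 + 0.0004 + 0.0144 + 0.0004 + 0.0676 + 0.0016 + 0.0900 + 0.0484 = 0.2232
O = 0.1304 / √(0.3438 × 0.2232) = 0.1304 / 0.277013 = 0.47074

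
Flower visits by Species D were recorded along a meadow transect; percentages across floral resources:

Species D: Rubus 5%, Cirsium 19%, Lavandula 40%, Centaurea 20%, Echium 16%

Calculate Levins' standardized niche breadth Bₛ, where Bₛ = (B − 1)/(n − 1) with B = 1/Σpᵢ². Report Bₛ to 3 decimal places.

Convert percentages to proportions (divide by 100).
Σpᵢ² = 0.05² + 0.19² + 0.40² + 0.20² + 0.16² = 0.0025 + 0.0361 + 0.1600 + 0.0400 + 0.0256 = 0.2642
B = 1 / 0.2642 = 3.78501
Bₛ = (B − 1)/(n − 1) = (3.78501 − 1)/(5 − 1) = 2.78501/4 = 0.69625

0.696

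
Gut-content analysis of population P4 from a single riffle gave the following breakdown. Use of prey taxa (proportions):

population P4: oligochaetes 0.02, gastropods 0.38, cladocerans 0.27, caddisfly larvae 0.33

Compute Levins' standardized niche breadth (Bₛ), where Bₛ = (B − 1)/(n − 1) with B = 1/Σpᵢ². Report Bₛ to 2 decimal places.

Σpᵢ² = 0.02² + 0.38² + 0.27² + 0.33² = 0.0004 + 0.1444 + 0.0729 + 0.1089 = 0.3266
B = 1 / 0.3266 = 3.0618
Bₛ = (B − 1)/(n − 1) = (3.0618 − 1)/(4 − 1) = 2.0618/3 = 0.6873

0.69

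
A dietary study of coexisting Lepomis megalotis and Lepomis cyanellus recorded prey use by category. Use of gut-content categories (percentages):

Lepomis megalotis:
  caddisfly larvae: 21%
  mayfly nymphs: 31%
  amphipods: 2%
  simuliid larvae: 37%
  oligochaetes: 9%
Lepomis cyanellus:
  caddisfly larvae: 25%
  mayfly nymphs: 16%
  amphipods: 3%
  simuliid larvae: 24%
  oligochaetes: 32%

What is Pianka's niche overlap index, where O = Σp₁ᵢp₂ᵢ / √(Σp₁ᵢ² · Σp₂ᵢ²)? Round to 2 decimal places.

Convert percentages to proportions (divide by 100).
Σ p₁ᵢp₂ᵢ = 0.0525 + 0.0496 + 0.0006 + 0.0888 + 0.0288 = 0.2203
Σp_1ᵢ² = 0.21² + 0.31² + 0.02² + 0.37² + 0.09² = 0.0441 + 0.0961 + 0.0004 + 0.1369 + 0.0081 = 0.2856
Σp_2ᵢ² = 0.25² + 0.16² + 0.03² + 0.24² + 0.32² = 0.0625 + 0.0256 + 0.0009 + 0.0576 + 0.1024 = 0.2490
O = 0.2203 / √(0.2856 × 0.2490) = 0.2203 / 0.26667 = 0.8261

0.83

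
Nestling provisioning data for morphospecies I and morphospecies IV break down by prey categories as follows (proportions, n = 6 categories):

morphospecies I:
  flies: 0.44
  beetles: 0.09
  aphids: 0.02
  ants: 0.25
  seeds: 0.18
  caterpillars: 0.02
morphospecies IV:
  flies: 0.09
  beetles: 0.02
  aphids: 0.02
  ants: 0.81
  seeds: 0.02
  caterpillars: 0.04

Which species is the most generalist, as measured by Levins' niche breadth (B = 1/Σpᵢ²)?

Σp_Iᵢ² = 0.44² + 0.09² + 0.02² + 0.25² + 0.18² + 0.02² = 0.1936 + 0.0081 + 0.0004 + 0.0625 + 0.0324 + 0.0004 = 0.2974
B_I = 1 / 0.2974 = 3.3625
Σp_IVᵢ² = 0.09² + 0.02² + 0.02² + 0.81² + 0.02² + 0.04² = 0.0081 + 0.0004 + 0.0004 + 0.6561 + 0.0004 + 0.0016 = 0.6670
B_IV = 1 / 0.6670 = 1.4993
Highest B → broadest niche (most generalist): morphospecies I (B = 3.36).

morphospecies I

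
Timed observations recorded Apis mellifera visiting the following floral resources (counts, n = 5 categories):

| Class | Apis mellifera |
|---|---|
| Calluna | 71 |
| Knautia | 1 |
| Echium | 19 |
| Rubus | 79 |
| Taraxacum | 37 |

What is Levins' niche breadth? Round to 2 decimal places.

Proportions for Apis mellifera (n=207): 71/207=0.3430, 1/207=0.0048, 19/207=0.0918, 79/207=0.3816, 37/207=0.1787
Σpᵢ² = 0.3430² + 0.0048² + 0.0918² + 0.3816² + 0.1787² = 0.117649 + 0.000023 + 0.008427 + 0.145619 + 0.031934 = 0.303652
B = 1 / 0.303652 = 3.2932

3.29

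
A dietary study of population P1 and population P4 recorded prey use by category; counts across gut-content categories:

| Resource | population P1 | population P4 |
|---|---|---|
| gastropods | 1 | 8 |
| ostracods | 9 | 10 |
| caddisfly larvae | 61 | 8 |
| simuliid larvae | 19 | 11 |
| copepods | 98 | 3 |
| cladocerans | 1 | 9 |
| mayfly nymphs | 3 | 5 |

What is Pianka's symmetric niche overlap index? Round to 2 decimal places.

0.44

Proportions for population P1 (n=192): 1/192=0.0052, 9/192=0.0469, 61/192=0.3177, 19/192=0.0990, 98/192=0.5104, 1/192=0.0052, 3/192=0.0156
Proportions for population P4 (n=54): 8/54=0.1481, 10/54=0.1852, 8/54=0.1481, 11/54=0.2037, 3/54=0.0556, 9/54=0.1667, 5/54=0.0926
Σ p₁ᵢp₂ᵢ = 0.000770 + 0.008686 + 0.047051 + 0.020166 + 0.028378 + 0.000867 + 0.001445 = 0.107363
Σp_1ᵢ² = 0.0052² + 0.0469² + 0.3177² + 0.0990² + 0.5104² + 0.0052² + 0.0156² = 0.000027 + 0.002200 + 0.100933 + 0.009801 + 0.260508 + 0.000027 + 0.000243 = 0.373739
Σp_2ᵢ² = 0.1481² + 0.1852² + 0.1481² + 0.2037² + 0.0556² + 0.1667² + 0.0926² = 0.021934 + 0.034299 + 0.021934 + 0.041494 + 0.003091 + 0.027789 + 0.008575 = 0.159116
O = 0.107363 / √(0.373739 × 0.159116) = 0.107363 / 0.2438603 = 0.4403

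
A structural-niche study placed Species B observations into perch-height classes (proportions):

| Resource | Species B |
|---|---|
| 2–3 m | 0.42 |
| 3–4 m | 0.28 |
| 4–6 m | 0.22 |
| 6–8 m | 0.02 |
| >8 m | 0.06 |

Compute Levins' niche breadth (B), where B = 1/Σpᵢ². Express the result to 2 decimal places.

3.26

Σpᵢ² = 0.42² + 0.28² + 0.22² + 0.02² + 0.06² = 0.1764 + 0.0784 + 0.0484 + 0.0004 + 0.0036 = 0.3072
B = 1 / 0.3072 = 3.2552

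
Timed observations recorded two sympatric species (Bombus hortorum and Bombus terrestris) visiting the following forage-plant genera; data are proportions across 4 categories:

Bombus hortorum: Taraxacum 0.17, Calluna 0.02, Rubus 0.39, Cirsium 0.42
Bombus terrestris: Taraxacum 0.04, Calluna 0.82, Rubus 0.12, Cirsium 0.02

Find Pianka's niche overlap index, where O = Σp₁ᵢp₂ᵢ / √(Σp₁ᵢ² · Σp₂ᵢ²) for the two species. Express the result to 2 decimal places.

Σ p₁ᵢp₂ᵢ = 0.0068 + 0.0164 + 0.0468 + 0.0084 = 0.0784
Σp_1ᵢ² = 0.17² + 0.02² + 0.39² + 0.42² = 0.0289 + 0.0004 + 0.1521 + 0.1764 = 0.3578
Σp_2ᵢ² = 0.04² + 0.82² + 0.12² + 0.02² = 0.0016 + 0.6724 + 0.0144 + 0.0004 = 0.6888
O = 0.0784 / √(0.3578 × 0.6888) = 0.0784 / 0.49644 = 0.1579

0.16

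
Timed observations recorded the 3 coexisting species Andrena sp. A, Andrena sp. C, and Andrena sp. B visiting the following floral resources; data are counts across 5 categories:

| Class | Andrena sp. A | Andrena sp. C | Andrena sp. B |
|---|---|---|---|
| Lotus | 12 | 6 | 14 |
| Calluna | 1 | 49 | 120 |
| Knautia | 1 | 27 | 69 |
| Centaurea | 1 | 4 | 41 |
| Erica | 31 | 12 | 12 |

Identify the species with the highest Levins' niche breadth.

Proportions for Andrena sp. A (n=46): 12/46=0.2609, 1/46=0.0217, 1/46=0.0217, 1/46=0.0217, 31/46=0.6739
Proportions for Andrena sp. C (n=98): 6/98=0.0612, 49/98=0.5000, 27/98=0.2755, 4/98=0.0408, 12/98=0.1224
Proportions for Andrena sp. B (n=256): 14/256=0.0547, 120/256=0.4688, 69/256=0.2695, 41/256=0.1602, 12/256=0.0469
Σp_Aᵢ² = 0.2609² + 0.0217² + 0.0217² + 0.0217² + 0.6739² = 0.068069 + 0.000471 + 0.000471 + 0.000471 + 0.454141 = 0.523623
B_A = 1 / 0.523623 = 1.9098
Σp_Cᵢ² = 0.0612² + 0.5000² + 0.2755² + 0.0408² + 0.1224² = 0.003745 + 0.250000 + 0.075900 + 0.001665 + 0.014982 = 0.346292
B_C = 1 / 0.346292 = 2.8877
Σp_Bᵢ² = 0.0547² + 0.4688² + 0.2695² + 0.1602² + 0.0469² = 0.002992 + 0.219773 + 0.072630 + 0.025664 + 0.002200 = 0.323259
B_B = 1 / 0.323259 = 3.0935
Highest B → broadest niche (most generalist): Andrena sp. B (B = 3.09).

Andrena sp. B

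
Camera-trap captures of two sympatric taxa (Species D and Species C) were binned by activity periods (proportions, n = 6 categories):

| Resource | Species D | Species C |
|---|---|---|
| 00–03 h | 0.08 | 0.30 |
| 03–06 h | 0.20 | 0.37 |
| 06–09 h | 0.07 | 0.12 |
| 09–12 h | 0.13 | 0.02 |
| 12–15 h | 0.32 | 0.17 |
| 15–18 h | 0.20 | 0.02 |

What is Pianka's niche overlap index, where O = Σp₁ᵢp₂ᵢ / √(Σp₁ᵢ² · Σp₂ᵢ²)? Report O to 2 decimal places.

Σ p₁ᵢp₂ᵢ = 0.0240 + 0.0740 + 0.0084 + 0.0026 + 0.0544 + 0.0040 = 0.1674
Σp_1ᵢ² = 0.08² + 0.20² + 0.07² + 0.13² + 0.32² + 0.20² = 0.0064 + 0.0400 + 0.0049 + 0.0169 + 0.1024 + 0.0400 = 0.2106
Σp_2ᵢ² = 0.30² + 0.37² + 0.12² + 0.02² + 0.17² + 0.02² = 0.0900 + 0.1369 + 0.0144 + 0.0004 + 0.0289 + 0.0004 = 0.2710
O = 0.1674 / √(0.2106 × 0.2710) = 0.1674 / 0.23890 = 0.7007

0.70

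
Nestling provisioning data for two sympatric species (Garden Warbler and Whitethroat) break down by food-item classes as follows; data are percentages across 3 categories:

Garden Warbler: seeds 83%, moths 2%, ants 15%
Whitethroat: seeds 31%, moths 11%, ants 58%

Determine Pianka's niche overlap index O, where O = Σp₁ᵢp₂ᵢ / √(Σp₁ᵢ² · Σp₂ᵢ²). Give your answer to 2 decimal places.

Convert percentages to proportions (divide by 100).
Σ p₁ᵢp₂ᵢ = 0.2573 + 0.0022 + 0.0870 = 0.3465
Σp_1ᵢ² = 0.83² + 0.02² + 0.15² = 0.6889 + 0.0004 + 0.0225 = 0.7118
Σp_2ᵢ² = 0.31² + 0.11² + 0.58² = 0.0961 + 0.0121 + 0.3364 = 0.4446
O = 0.3465 / √(0.7118 × 0.4446) = 0.3465 / 0.56255 = 0.6159

0.62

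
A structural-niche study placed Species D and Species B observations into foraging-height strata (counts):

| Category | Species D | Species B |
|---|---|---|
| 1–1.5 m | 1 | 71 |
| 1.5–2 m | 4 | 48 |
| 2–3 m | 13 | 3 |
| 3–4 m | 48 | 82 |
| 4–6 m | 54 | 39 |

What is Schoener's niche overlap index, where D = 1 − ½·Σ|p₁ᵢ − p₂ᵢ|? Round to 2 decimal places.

0.55

Proportions for Species D (n=120): 1/120=0.0083, 4/120=0.0333, 13/120=0.1083, 48/120=0.4000, 54/120=0.4500
Proportions for Species B (n=243): 71/243=0.2922, 48/243=0.1975, 3/243=0.0123, 82/243=0.3374, 39/243=0.1605
Σ|p₁ᵢ − p₂ᵢ| = 0.2839 + 0.1642 + 0.0960 + 0.0626 + 0.2895 = 0.8962
D = 1 − ½ × 0.8962 = 1 − 0.44810 = 0.55190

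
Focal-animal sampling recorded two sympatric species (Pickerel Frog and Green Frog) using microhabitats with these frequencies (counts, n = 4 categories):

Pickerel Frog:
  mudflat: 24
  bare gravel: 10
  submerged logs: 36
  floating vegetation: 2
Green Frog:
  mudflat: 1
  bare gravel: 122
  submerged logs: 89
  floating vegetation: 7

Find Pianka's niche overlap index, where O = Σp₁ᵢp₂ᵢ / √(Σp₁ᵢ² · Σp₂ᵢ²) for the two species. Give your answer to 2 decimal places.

Proportions for Pickerel Frog (n=72): 24/72=0.3333, 10/72=0.1389, 36/72=0.5000, 2/72=0.0278
Proportions for Green Frog (n=219): 1/219=0.0046, 122/219=0.5571, 89/219=0.4064, 7/219=0.0320
Σ p₁ᵢp₂ᵢ = 0.001533 + 0.077381 + 0.203200 + 0.000890 = 0.283004
Σp_1ᵢ² = 0.3333² + 0.1389² + 0.5000² + 0.0278² = 0.111089 + 0.019293 + 0.250000 + 0.000773 = 0.381155
Σp_2ᵢ² = 0.0046² + 0.5571² + 0.4064² + 0.0320² = 0.000021 + 0.310360 + 0.165161 + 0.001024 = 0.476566
O = 0.283004 / √(0.381155 × 0.476566) = 0.283004 / 0.4261989 = 0.6640

0.66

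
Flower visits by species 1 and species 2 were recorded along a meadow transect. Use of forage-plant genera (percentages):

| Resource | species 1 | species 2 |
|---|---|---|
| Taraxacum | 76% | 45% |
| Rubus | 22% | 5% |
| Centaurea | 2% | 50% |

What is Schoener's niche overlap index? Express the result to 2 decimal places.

Convert percentages to proportions (divide by 100).
Σ|p₁ᵢ − p₂ᵢ| = 0.31 + 0.17 + 0.48 = 0.96
D = 1 − ½ × 0.96 = 1 − 0.480 = 0.5200

0.52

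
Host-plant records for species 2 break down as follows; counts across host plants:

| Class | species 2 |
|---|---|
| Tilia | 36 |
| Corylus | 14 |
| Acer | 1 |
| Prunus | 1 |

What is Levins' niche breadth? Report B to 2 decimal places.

1.81

Proportions for species 2 (n=52): 36/52=0.6923, 14/52=0.2692, 1/52=0.0192, 1/52=0.0192
Σpᵢ² = 0.6923² + 0.2692² + 0.0192² + 0.0192² = 0.479279 + 0.072469 + 0.000369 + 0.000369 = 0.552486
B = 1 / 0.552486 = 1.8100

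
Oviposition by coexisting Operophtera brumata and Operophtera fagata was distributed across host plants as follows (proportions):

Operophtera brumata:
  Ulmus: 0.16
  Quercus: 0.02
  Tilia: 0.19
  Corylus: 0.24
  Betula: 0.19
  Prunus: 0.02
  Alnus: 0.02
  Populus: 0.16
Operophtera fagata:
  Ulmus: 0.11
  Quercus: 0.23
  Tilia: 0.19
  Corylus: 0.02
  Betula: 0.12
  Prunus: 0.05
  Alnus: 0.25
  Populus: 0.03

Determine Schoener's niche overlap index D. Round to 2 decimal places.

0.53

Σ|p₁ᵢ − p₂ᵢ| = 0.05 + 0.21 + 0.00 + 0.22 + 0.07 + 0.03 + 0.23 + 0.13 = 0.94
D = 1 − ½ × 0.94 = 1 − 0.470 = 0.5300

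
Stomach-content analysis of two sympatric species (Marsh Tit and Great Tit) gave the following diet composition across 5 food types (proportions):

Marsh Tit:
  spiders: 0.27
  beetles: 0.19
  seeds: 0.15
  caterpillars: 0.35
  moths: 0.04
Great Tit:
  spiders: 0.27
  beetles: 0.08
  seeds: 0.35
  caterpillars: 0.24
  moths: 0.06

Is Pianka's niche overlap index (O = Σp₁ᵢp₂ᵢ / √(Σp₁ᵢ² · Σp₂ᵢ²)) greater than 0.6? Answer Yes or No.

Yes

Σ p₁ᵢp₂ᵢ = 0.0729 + 0.0152 + 0.0525 + 0.0840 + 0.0024 = 0.2270
Σp_1ᵢ² = 0.27² + 0.19² + 0.15² + 0.35² + 0.04² = 0.0729 + 0.0361 + 0.0225 + 0.1225 + 0.0016 = 0.2556
Σp_2ᵢ² = 0.27² + 0.08² + 0.35² + 0.24² + 0.06² = 0.0729 + 0.0064 + 0.1225 + 0.0576 + 0.0036 = 0.2630
O = 0.2270 / √(0.2556 × 0.2630) = 0.2270 / 0.25927 = 0.8755
O = 0.8755 > 0.6 → Yes.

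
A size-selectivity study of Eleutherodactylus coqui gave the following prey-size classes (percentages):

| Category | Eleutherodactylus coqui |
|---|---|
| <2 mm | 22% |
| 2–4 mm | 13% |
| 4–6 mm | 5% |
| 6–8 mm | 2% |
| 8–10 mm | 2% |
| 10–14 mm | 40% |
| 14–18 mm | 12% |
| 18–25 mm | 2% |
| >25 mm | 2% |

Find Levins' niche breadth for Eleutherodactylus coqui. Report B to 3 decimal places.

4.102

Convert percentages to proportions (divide by 100).
Σpᵢ² = 0.22² + 0.13² + 0.05² + 0.02² + 0.02² + 0.40² + 0.12² + 0.02² + 0.02² = 0.0484 + 0.0169 + 0.0025 + 0.0004 + 0.0004 + 0.1600 + 0.0144 + 0.0004 + 0.0004 = 0.2438
B = 1 / 0.2438 = 4.10172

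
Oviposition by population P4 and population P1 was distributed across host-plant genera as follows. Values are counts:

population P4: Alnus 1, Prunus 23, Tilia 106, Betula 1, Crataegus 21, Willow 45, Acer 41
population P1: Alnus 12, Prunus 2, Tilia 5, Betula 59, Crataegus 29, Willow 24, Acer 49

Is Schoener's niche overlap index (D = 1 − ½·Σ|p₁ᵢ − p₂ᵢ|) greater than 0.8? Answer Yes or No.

No

Proportions for population P4 (n=238): 1/238=0.0042, 23/238=0.0966, 106/238=0.4454, 1/238=0.0042, 21/238=0.0882, 45/238=0.1891, 41/238=0.1723
Proportions for population P1 (n=180): 12/180=0.0667, 2/180=0.0111, 5/180=0.0278, 59/180=0.3278, 29/180=0.1611, 24/180=0.1333, 49/180=0.2722
Σ|p₁ᵢ − p₂ᵢ| = 0.0625 + 0.0855 + 0.4176 + 0.3236 + 0.0729 + 0.0558 + 0.0999 = 1.1178
D = 1 − ½ × 1.1178 = 1 − 0.55890 = 0.44110
D = 0.44110 < 0.8 → No.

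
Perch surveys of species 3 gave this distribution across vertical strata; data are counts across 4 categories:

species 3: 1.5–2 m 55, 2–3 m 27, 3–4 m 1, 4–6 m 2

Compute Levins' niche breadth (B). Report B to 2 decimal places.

1.92

Proportions for species 3 (n=85): 55/85=0.6471, 27/85=0.3176, 1/85=0.0118, 2/85=0.0235
Σpᵢ² = 0.6471² + 0.3176² + 0.0118² + 0.0235² = 0.418738 + 0.100870 + 0.000139 + 0.000552 = 0.520299
B = 1 / 0.520299 = 1.9220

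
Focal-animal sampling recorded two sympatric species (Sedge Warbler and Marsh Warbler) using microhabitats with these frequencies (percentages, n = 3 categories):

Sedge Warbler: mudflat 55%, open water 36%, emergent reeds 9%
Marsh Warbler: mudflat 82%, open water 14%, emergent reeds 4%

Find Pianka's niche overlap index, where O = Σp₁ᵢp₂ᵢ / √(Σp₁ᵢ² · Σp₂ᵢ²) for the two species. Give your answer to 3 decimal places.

Convert percentages to proportions (divide by 100).
Σ p₁ᵢp₂ᵢ = 0.4510 + 0.0504 + 0.0036 = 0.5050
Σp_1ᵢ² = 0.55² + 0.36² + 0.09² = 0.3025 + 0.1296 + 0.0081 = 0.4402
Σp_2ᵢ² = 0.82² + 0.14² + 0.04² = 0.6724 + 0.0196 + 0.0016 = 0.6936
O = 0.5050 / √(0.4402 × 0.6936) = 0.5050 / 0.552560 = 0.91393

0.914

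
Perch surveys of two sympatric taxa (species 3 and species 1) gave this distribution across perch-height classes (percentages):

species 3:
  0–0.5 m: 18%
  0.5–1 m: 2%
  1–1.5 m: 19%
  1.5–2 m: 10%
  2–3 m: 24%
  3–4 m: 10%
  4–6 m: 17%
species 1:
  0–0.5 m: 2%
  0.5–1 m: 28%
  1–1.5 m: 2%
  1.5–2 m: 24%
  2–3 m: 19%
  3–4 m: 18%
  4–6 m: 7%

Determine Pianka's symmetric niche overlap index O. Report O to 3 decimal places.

0.586

Convert percentages to proportions (divide by 100).
Σ p₁ᵢp₂ᵢ = 0.0036 + 0.0056 + 0.0038 + 0.0240 + 0.0456 + 0.0180 + 0.0119 = 0.1125
Σp_1ᵢ² = 0.18² + 0.02² + 0.19² + 0.10² + 0.24² + 0.10² + 0.17² = 0.0324 + 0.0004 + 0.0361 + 0.0100 + 0.0576 + 0.0100 + 0.0289 = 0.1754
Σp_2ᵢ² = 0.02² + 0.28² + 0.02² + 0.24² + 0.19² + 0.18² + 0.07² = 0.0004 + 0.0784 + 0.0004 + 0.0576 + 0.0361 + 0.0324 + 0.0049 = 0.2102
O = 0.1125 / √(0.1754 × 0.2102) = 0.1125 / 0.192013 = 0.58590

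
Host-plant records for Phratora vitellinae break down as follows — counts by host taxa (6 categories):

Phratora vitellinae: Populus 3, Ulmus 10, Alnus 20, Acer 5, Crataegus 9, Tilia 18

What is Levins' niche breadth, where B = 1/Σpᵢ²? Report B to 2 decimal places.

Proportions for Phratora vitellinae (n=65): 3/65=0.0462, 10/65=0.1538, 20/65=0.3077, 5/65=0.0769, 9/65=0.1385, 18/65=0.2769
Σpᵢ² = 0.0462² + 0.1538² + 0.3077² + 0.0769² + 0.1385² + 0.2769² = 0.002134 + 0.023654 + 0.094679 + 0.005914 + 0.019182 + 0.076674 = 0.222237
B = 1 / 0.222237 = 4.4997

4.50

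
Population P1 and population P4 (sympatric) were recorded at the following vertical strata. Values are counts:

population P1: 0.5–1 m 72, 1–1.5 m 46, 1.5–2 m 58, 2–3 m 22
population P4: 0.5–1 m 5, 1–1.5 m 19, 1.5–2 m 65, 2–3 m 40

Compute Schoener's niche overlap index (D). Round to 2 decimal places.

Proportions for population P1 (n=198): 72/198=0.3636, 46/198=0.2323, 58/198=0.2929, 22/198=0.1111
Proportions for population P4 (n=129): 5/129=0.0388, 19/129=0.1473, 65/129=0.5039, 40/129=0.3101
Σ|p₁ᵢ − p₂ᵢ| = 0.3248 + 0.0850 + 0.2110 + 0.1990 = 0.8198
D = 1 − ½ × 0.8198 = 1 − 0.40990 = 0.59010

0.59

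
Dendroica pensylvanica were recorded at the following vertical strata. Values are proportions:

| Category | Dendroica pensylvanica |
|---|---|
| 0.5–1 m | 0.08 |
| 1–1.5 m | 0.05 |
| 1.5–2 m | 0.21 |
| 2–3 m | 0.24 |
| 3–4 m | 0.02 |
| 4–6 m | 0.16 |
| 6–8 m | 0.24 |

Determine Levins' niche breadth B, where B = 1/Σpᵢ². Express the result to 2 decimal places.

5.15

Σpᵢ² = 0.08² + 0.05² + 0.21² + 0.24² + 0.02² + 0.16² + 0.24² = 0.0064 + 0.0025 + 0.0441 + 0.0576 + 0.0004 + 0.0256 + 0.0576 = 0.1942
B = 1 / 0.1942 = 5.1493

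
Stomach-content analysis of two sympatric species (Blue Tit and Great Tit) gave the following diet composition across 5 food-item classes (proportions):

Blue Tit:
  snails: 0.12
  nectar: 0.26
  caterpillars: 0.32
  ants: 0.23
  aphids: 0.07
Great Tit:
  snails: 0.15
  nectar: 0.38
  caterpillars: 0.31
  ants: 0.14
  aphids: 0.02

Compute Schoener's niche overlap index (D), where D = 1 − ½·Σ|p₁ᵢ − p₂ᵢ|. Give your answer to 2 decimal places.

Σ|p₁ᵢ − p₂ᵢ| = 0.03 + 0.12 + 0.01 + 0.09 + 0.05 = 0.30
D = 1 − ½ × 0.30 = 1 − 0.150 = 0.8500

0.85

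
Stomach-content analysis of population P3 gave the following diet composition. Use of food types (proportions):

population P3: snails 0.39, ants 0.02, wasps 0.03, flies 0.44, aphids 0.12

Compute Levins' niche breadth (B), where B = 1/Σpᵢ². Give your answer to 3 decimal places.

2.767

Σpᵢ² = 0.39² + 0.02² + 0.03² + 0.44² + 0.12² = 0.1521 + 0.0004 + 0.0009 + 0.1936 + 0.0144 = 0.3614
B = 1 / 0.3614 = 2.76702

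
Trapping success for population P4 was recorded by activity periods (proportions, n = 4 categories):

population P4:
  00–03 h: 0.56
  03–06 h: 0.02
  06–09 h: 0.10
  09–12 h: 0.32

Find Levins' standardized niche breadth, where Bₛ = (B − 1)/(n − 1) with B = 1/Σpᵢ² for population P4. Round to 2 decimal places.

0.45

Σpᵢ² = 0.56² + 0.02² + 0.10² + 0.32² = 0.3136 + 0.0004 + 0.0100 + 0.1024 = 0.4264
B = 1 / 0.4264 = 2.3452
Bₛ = (B − 1)/(n − 1) = (2.3452 − 1)/(4 − 1) = 1.3452/3 = 0.4484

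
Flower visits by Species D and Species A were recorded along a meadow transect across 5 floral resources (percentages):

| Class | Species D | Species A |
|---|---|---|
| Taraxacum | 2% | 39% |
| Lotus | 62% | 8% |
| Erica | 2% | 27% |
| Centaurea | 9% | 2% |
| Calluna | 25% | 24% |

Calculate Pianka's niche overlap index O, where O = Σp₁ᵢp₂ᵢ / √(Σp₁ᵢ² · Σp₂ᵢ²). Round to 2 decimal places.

Convert percentages to proportions (divide by 100).
Σ p₁ᵢp₂ᵢ = 0.0078 + 0.0496 + 0.0054 + 0.0018 + 0.0600 = 0.1246
Σp_1ᵢ² = 0.02² + 0.62² + 0.02² + 0.09² + 0.25² = 0.0004 + 0.3844 + 0.0004 + 0.0081 + 0.0625 = 0.4558
Σp_2ᵢ² = 0.39² + 0.08² + 0.27² + 0.02² + 0.24² = 0.1521 + 0.0064 + 0.0729 + 0.0004 + 0.0576 = 0.2894
O = 0.1246 / √(0.4558 × 0.2894) = 0.1246 / 0.36319 = 0.3431

0.34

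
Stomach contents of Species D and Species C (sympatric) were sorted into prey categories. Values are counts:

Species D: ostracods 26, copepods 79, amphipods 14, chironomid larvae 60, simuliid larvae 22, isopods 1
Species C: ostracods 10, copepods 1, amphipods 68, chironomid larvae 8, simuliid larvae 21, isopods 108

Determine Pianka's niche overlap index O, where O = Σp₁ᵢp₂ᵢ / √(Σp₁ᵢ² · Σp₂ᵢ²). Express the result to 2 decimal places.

0.17

Proportions for Species D (n=202): 26/202=0.1287, 79/202=0.3911, 14/202=0.0693, 60/202=0.2970, 22/202=0.1089, 1/202=0.0050
Proportions for Species C (n=216): 10/216=0.0463, 1/216=0.0046, 68/216=0.3148, 8/216=0.0370, 21/216=0.0972, 108/216=0.5000
Σ p₁ᵢp₂ᵢ = 0.005959 + 0.001799 + 0.021816 + 0.010989 + 0.010585 + 0.002500 = 0.053648
Σp_1ᵢ² = 0.1287² + 0.3911² + 0.0693² + 0.2970² + 0.1089² + 0.0050² = 0.016564 + 0.152959 + 0.004802 + 0.088209 + 0.011859 + 0.000025 = 0.274418
Σp_2ᵢ² = 0.0463² + 0.0046² + 0.3148² + 0.0370² + 0.0972² + 0.5000² = 0.002144 + 0.000021 + 0.099099 + 0.001369 + 0.009448 + 0.250000 = 0.362081
O = 0.053648 / √(0.274418 × 0.362081) = 0.053648 / 0.3152167 = 0.1702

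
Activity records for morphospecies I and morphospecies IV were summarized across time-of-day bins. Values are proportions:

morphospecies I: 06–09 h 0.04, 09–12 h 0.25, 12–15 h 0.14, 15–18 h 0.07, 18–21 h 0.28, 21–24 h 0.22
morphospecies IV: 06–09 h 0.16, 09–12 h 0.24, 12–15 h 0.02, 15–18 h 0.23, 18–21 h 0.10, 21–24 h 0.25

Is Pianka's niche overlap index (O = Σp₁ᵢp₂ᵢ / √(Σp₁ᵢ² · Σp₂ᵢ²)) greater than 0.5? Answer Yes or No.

Σ p₁ᵢp₂ᵢ = 0.0064 + 0.0600 + 0.0028 + 0.0161 + 0.0280 + 0.0550 = 0.1683
Σp_1ᵢ² = 0.04² + 0.25² + 0.14² + 0.07² + 0.28² + 0.22² = 0.0016 + 0.0625 + 0.0196 + 0.0049 + 0.0784 + 0.0484 = 0.2154
Σp_2ᵢ² = 0.16² + 0.24² + 0.02² + 0.23² + 0.10² + 0.25² = 0.0256 + 0.0576 + 0.0004 + 0.0529 + 0.0100 + 0.0625 = 0.2090
O = 0.1683 / √(0.2154 × 0.2090) = 0.1683 / 0.21218 = 0.7932
O = 0.7932 > 0.5 → Yes.

Yes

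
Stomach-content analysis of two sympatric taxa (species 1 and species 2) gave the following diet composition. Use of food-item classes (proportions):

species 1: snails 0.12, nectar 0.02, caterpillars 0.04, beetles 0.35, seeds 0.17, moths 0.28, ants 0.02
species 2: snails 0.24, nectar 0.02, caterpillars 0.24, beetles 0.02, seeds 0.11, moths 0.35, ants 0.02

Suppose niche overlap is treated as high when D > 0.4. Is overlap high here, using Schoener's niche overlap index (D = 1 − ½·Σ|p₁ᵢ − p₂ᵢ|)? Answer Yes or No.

Yes

Σ|p₁ᵢ − p₂ᵢ| = 0.12 + 0.00 + 0.20 + 0.33 + 0.06 + 0.07 + 0.00 = 0.78
D = 1 − ½ × 0.78 = 1 − 0.390 = 0.6100
D = 0.6100 > 0.4 → Yes.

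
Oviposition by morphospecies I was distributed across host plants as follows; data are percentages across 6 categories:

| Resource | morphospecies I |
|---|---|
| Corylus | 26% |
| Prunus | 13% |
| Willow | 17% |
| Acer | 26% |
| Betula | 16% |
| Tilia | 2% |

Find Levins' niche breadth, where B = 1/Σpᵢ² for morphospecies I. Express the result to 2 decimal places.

Convert percentages to proportions (divide by 100).
Σpᵢ² = 0.26² + 0.13² + 0.17² + 0.26² + 0.16² + 0.02² = 0.0676 + 0.0169 + 0.0289 + 0.0676 + 0.0256 + 0.0004 = 0.2070
B = 1 / 0.2070 = 4.8309

4.83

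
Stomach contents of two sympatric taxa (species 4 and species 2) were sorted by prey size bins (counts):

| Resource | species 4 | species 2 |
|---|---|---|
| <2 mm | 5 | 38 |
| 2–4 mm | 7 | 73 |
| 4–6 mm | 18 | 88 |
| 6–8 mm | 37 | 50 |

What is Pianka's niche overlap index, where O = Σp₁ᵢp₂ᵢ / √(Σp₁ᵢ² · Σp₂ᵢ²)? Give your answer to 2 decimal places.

Proportions for species 4 (n=67): 5/67=0.0746, 7/67=0.1045, 18/67=0.2687, 37/67=0.5522
Proportions for species 2 (n=249): 38/249=0.1526, 73/249=0.2932, 88/249=0.3534, 50/249=0.2008
Σ p₁ᵢp₂ᵢ = 0.011384 + 0.030639 + 0.094959 + 0.110882 = 0.247864
Σp_1ᵢ² = 0.0746² + 0.1045² + 0.2687² + 0.5522² = 0.005565 + 0.010920 + 0.072200 + 0.304925 = 0.393610
Σp_2ᵢ² = 0.1526² + 0.2932² + 0.3534² + 0.2008² = 0.023287 + 0.085966 + 0.124892 + 0.040321 = 0.274466
O = 0.247864 / √(0.393610 × 0.274466) = 0.247864 / 0.3286831 = 0.7541

0.75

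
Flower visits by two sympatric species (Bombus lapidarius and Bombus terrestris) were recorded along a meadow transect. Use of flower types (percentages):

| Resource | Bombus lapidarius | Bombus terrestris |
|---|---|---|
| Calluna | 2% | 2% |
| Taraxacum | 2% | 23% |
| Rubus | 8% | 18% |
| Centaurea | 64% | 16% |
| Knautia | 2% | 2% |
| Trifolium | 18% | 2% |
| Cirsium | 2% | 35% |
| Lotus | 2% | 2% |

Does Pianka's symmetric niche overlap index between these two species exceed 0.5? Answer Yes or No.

Convert percentages to proportions (divide by 100).
Σ p₁ᵢp₂ᵢ = 0.0004 + 0.0046 + 0.0144 + 0.1024 + 0.0004 + 0.0036 + 0.0070 + 0.0004 = 0.1332
Σp_1ᵢ² = 0.02² + 0.02² + 0.08² + 0.64² + 0.02² + 0.18² + 0.02² + 0.02² = 0.0004 + 0.0004 + 0.0064 + 0.4096 + 0.0004 + 0.0324 + 0.0004 + 0.0004 = 0.4504
Σp_2ᵢ² = 0.02² + 0.23² + 0.18² + 0.16² + 0.02² + 0.02² + 0.35² + 0.02² = 0.0004 + 0.0529 + 0.0324 + 0.0256 + 0.0004 + 0.0004 + 0.1225 + 0.0004 = 0.2350
O = 0.1332 / √(0.4504 × 0.2350) = 0.1332 / 0.32534 = 0.4094
O = 0.4094 < 0.5 → No.

No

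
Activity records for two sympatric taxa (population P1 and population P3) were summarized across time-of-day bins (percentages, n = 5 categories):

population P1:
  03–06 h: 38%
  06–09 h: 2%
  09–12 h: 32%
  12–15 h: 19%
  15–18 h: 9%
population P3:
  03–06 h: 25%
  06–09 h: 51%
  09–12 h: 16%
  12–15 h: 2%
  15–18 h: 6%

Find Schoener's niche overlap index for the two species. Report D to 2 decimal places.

0.51

Convert percentages to proportions (divide by 100).
Σ|p₁ᵢ − p₂ᵢ| = 0.13 + 0.49 + 0.16 + 0.17 + 0.03 = 0.98
D = 1 − ½ × 0.98 = 1 − 0.490 = 0.5100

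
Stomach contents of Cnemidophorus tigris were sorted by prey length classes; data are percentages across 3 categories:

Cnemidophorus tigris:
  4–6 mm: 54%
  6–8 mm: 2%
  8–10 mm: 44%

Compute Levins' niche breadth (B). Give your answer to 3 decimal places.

Convert percentages to proportions (divide by 100).
Σpᵢ² = 0.54² + 0.02² + 0.44² = 0.2916 + 0.0004 + 0.1936 = 0.4856
B = 1 / 0.4856 = 2.05931

2.059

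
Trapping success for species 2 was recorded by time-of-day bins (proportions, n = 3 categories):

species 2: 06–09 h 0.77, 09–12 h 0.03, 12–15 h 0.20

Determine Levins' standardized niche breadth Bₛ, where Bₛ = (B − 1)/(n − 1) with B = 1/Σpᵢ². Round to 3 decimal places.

0.289

Σpᵢ² = 0.77² + 0.03² + 0.20² = 0.5929 + 0.0009 + 0.0400 = 0.6338
B = 1 / 0.6338 = 1.57778
Bₛ = (B − 1)/(n − 1) = (1.57778 − 1)/(3 − 1) = 0.57778/2 = 0.28889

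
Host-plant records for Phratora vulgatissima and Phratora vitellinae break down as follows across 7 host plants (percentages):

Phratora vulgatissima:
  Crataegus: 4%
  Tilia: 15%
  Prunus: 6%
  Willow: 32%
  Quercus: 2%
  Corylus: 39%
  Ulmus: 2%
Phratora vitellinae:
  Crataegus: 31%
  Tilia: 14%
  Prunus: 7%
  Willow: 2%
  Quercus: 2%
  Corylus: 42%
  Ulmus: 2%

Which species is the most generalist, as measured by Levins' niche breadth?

Convert percentages to proportions (divide by 100).
Σp_vulgᵢ² = 0.04² + 0.15² + 0.06² + 0.32² + 0.02² + 0.39² + 0.02² = 0.0016 + 0.0225 + 0.0036 + 0.1024 + 0.0004 + 0.1521 + 0.0004 = 0.2830
B_vulg = 1 / 0.2830 = 3.5336
Σp_viteᵢ² = 0.31² + 0.14² + 0.07² + 0.02² + 0.02² + 0.42² + 0.02² = 0.0961 + 0.0196 + 0.0049 + 0.0004 + 0.0004 + 0.1764 + 0.0004 = 0.2982
B_vite = 1 / 0.2982 = 3.3535
Highest B → broadest niche (most generalist): Phratora vulgatissima (B = 3.53).

Phratora vulgatissima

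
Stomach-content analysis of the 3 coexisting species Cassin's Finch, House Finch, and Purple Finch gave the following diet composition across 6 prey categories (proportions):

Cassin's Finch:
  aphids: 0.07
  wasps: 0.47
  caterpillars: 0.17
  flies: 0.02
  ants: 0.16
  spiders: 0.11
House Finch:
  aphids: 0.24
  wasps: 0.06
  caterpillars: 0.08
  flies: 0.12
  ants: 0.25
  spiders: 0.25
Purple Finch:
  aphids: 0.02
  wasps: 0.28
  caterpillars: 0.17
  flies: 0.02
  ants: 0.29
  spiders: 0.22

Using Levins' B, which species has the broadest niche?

House Finch

Σp_Cassᵢ² = 0.07² + 0.47² + 0.17² + 0.02² + 0.16² + 0.11² = 0.0049 + 0.2209 + 0.0289 + 0.0004 + 0.0256 + 0.0121 = 0.2928
B_Cass = 1 / 0.2928 = 3.4153
Σp_Housᵢ² = 0.24² + 0.06² + 0.08² + 0.12² + 0.25² + 0.25² = 0.0576 + 0.0036 + 0.0064 + 0.0144 + 0.0625 + 0.0625 = 0.2070
B_Hous = 1 / 0.2070 = 4.8309
Σp_Purpᵢ² = 0.02² + 0.28² + 0.17² + 0.02² + 0.29² + 0.22² = 0.0004 + 0.0784 + 0.0289 + 0.0004 + 0.0841 + 0.0484 = 0.2406
B_Purp = 1 / 0.2406 = 4.1563
Highest B → broadest niche (most generalist): House Finch (B = 4.83).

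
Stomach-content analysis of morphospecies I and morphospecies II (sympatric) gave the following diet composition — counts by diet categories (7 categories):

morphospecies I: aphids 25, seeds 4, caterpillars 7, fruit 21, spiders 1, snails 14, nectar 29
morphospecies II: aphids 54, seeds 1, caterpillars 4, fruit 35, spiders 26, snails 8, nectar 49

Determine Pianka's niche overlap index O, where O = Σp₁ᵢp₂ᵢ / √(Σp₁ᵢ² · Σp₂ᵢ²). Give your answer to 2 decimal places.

0.92

Proportions for morphospecies I (n=101): 25/101=0.2475, 4/101=0.0396, 7/101=0.0693, 21/101=0.2079, 1/101=0.0099, 14/101=0.1386, 29/101=0.2871
Proportions for morphospecies II (n=177): 54/177=0.3051, 1/177=0.0056, 4/177=0.0226, 35/177=0.1977, 26/177=0.1469, 8/177=0.0452, 49/177=0.2768
Σ p₁ᵢp₂ᵢ = 0.075512 + 0.000222 + 0.001566 + 0.041102 + 0.001454 + 0.006265 + 0.079469 = 0.205590
Σp_1ᵢ² = 0.2475² + 0.0396² + 0.0693² + 0.2079² + 0.0099² + 0.1386² + 0.2871² = 0.061256 + 0.001568 + 0.004802 + 0.043222 + 0.000098 + 0.019210 + 0.082426 = 0.212582
Σp_2ᵢ² = 0.3051² + 0.0056² + 0.0226² + 0.1977² + 0.1469² + 0.0452² + 0.2768² = 0.093086 + 0.000031 + 0.000511 + 0.039085 + 0.021580 + 0.002043 + 0.076618 = 0.232954
O = 0.205590 / √(0.212582 × 0.232954) = 0.205590 / 0.2225350 = 0.9239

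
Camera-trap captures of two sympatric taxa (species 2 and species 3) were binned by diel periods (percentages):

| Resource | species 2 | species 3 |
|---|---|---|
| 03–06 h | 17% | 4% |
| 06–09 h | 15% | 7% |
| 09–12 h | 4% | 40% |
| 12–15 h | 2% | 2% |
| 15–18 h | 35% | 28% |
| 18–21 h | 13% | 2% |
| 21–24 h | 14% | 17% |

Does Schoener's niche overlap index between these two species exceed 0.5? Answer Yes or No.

Convert percentages to proportions (divide by 100).
Σ|p₁ᵢ − p₂ᵢ| = 0.13 + 0.08 + 0.36 + 0.00 + 0.07 + 0.11 + 0.03 = 0.78
D = 1 − ½ × 0.78 = 1 − 0.390 = 0.6100
D = 0.6100 > 0.5 → Yes.

Yes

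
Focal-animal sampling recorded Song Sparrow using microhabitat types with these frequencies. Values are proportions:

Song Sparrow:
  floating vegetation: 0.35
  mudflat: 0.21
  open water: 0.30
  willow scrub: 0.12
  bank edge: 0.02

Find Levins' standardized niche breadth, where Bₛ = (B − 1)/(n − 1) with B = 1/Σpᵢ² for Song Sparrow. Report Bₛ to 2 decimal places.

0.67

Σpᵢ² = 0.35² + 0.21² + 0.30² + 0.12² + 0.02² = 0.1225 + 0.0441 + 0.0900 + 0.0144 + 0.0004 = 0.2714
B = 1 / 0.2714 = 3.6846
Bₛ = (B − 1)/(n − 1) = (3.6846 − 1)/(5 − 1) = 2.6846/4 = 0.6712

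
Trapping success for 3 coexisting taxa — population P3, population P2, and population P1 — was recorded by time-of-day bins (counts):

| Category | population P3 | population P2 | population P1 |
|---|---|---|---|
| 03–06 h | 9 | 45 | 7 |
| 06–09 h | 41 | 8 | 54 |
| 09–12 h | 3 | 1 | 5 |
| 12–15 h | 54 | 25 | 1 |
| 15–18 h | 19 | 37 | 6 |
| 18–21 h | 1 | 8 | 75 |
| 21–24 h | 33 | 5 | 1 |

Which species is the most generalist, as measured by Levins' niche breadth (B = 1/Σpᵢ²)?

Proportions for population P3 (n=160): 9/160=0.0563, 41/160=0.2563, 3/160=0.0188, 54/160=0.3375, 19/160=0.1188, 1/160=0.0063, 33/160=0.2063
Proportions for population P2 (n=129): 45/129=0.3488, 8/129=0.0620, 1/129=0.0078, 25/129=0.1938, 37/129=0.2868, 8/129=0.0620, 5/129=0.0388
Proportions for population P1 (n=149): 7/149=0.0470, 54/149=0.3624, 5/149=0.0336, 1/149=0.0067, 6/149=0.0403, 75/149=0.5034, 1/149=0.0067
Σp_P3ᵢ² = 0.0563² + 0.2563² + 0.0188² + 0.3375² + 0.1188² + 0.0063² + 0.2063² = 0.003170 + 0.065690 + 0.000353 + 0.113906 + 0.014113 + 0.000040 + 0.042560 = 0.239832
B_P3 = 1 / 0.239832 = 4.1696
Σp_P2ᵢ² = 0.3488² + 0.0620² + 0.0078² + 0.1938² + 0.2868² + 0.0620² + 0.0388² = 0.121661 + 0.003844 + 0.000061 + 0.037558 + 0.082254 + 0.003844 + 0.001505 = 0.250727
B_P2 = 1 / 0.250727 = 3.9884
Σp_P1ᵢ² = 0.0470² + 0.3624² + 0.0336² + 0.0067² + 0.0403² + 0.5034² + 0.0067² = 0.002209 + 0.131334 + 0.001129 + 0.000045 + 0.001624 + 0.253412 + 0.000045 = 0.389798
B_P1 = 1 / 0.389798 = 2.5654
Highest B → broadest niche (most generalist): population P3 (B = 4.17).

population P3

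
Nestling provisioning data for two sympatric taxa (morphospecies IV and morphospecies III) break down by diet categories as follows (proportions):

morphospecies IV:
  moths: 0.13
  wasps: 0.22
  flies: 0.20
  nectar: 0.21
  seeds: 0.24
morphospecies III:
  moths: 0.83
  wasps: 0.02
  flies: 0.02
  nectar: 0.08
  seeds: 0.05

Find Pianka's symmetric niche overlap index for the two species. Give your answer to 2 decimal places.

Σ p₁ᵢp₂ᵢ = 0.1079 + 0.0044 + 0.0040 + 0.0168 + 0.0120 = 0.1451
Σp_1ᵢ² = 0.13² + 0.22² + 0.20² + 0.21² + 0.24² = 0.0169 + 0.0484 + 0.0400 + 0.0441 + 0.0576 = 0.2070
Σp_2ᵢ² = 0.83² + 0.02² + 0.02² + 0.08² + 0.05² = 0.6889 + 0.0004 + 0.0004 + 0.0064 + 0.0025 = 0.6986
O = 0.1451 / √(0.2070 × 0.6986) = 0.1451 / 0.38028 = 0.3816

0.38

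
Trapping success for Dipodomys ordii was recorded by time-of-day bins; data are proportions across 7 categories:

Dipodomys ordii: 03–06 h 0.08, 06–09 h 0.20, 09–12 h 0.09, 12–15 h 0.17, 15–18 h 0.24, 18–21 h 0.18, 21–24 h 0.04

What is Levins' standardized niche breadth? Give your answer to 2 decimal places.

Σpᵢ² = 0.08² + 0.20² + 0.09² + 0.17² + 0.24² + 0.18² + 0.04² = 0.0064 + 0.0400 + 0.0081 + 0.0289 + 0.0576 + 0.0324 + 0.0016 = 0.1750
B = 1 / 0.1750 = 5.7143
Bₛ = (B − 1)/(n − 1) = (5.7143 − 1)/(7 − 1) = 4.7143/6 = 0.7857

0.79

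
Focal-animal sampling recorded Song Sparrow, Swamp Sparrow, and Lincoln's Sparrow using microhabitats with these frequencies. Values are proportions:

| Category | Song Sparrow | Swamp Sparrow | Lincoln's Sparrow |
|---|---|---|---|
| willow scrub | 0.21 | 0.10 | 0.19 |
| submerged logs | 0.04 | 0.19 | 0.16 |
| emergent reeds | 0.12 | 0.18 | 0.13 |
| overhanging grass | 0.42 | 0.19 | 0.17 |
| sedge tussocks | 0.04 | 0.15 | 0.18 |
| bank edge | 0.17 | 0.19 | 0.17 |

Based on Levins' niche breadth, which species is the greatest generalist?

Lincoln's Sparrow

Σp_Songᵢ² = 0.21² + 0.04² + 0.12² + 0.42² + 0.04² + 0.17² = 0.0441 + 0.0016 + 0.0144 + 0.1764 + 0.0016 + 0.0289 = 0.2670
B_Song = 1 / 0.2670 = 3.7453
Σp_Swamᵢ² = 0.10² + 0.19² + 0.18² + 0.19² + 0.15² + 0.19² = 0.0100 + 0.0361 + 0.0324 + 0.0361 + 0.0225 + 0.0361 = 0.1732
B_Swam = 1 / 0.1732 = 5.7737
Σp_Lincᵢ² = 0.19² + 0.16² + 0.13² + 0.17² + 0.18² + 0.17² = 0.0361 + 0.0256 + 0.0169 + 0.0289 + 0.0324 + 0.0289 = 0.1688
B_Linc = 1 / 0.1688 = 5.9242
Highest B → broadest niche (most generalist): Lincoln's Sparrow (B = 5.92).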